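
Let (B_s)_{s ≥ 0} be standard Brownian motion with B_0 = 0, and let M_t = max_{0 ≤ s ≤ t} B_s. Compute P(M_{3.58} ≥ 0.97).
P(M_{3.58} ≥ 0.97) = 2·P(B_{3.58} ≥ 0.97) = 2(1 − Φ(0.97/√3.58)) ≈ 0.6082

By the reflection principle for Brownian motion, P(M_t ≥ a) = 2 · P(B_t ≥ a) for a ≥ 0. Since B_t ~ N(0, t), P(B_t ≥ 0.97) = 1 − Φ(0.97/√t) = 1 − Φ(0.97/√3.58) = 1 − Φ(0.5127). So
  P(M_{3.58} ≥ 0.97) = 2(1 − Φ(0.5127)) ≈ 0.6082.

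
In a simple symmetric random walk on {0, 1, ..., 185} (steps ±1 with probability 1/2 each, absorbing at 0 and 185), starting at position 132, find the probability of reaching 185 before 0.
P(hit 185 before 0) = 132/185

Let u_k = P(hit 185 before 0 | start at k). Then u_0 = 0, u_185 = 1, and u_k = u_{k-1}/2 + u_{k+1}/2 for 1 ≤ k ≤ 184. This harmonic recurrence is solved by u_k = k/185, giving u_132 = 132/185.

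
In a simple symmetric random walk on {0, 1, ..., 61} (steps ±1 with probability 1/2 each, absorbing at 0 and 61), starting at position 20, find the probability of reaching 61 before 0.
P(hit 61 before 0) = 20/61

Let u_k = P(hit 61 before 0 | start at k). Then u_0 = 0, u_61 = 1, and u_k = u_{k-1}/2 + u_{k+1}/2 for 1 ≤ k ≤ 60. This harmonic recurrence is solved by u_k = k/61, giving u_20 = 20/61.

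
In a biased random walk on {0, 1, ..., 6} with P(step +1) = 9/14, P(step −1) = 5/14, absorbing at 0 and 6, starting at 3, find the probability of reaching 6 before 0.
P(hit 6 before 0) = (1 − (5/9)^3) / (1 − (5/9)^6) = 729/854

Let u_k denote P(reach 6 before 0 | start at k). Boundary: u_0 = 0, u_6 = 1. Recurrence: u_k = 9/14·u_{k+1} + 5/14·u_{k-1} for 1 ≤ k ≤ 5. Try u_k = A + B·r^k with r = q/p = (5/14)/(9/14) = 5/9. Substitution satisfies the recurrence; boundary conditions give:
  u_k = (1 − r^k) / (1 − r^N) = (1 − (5/9)^3) / (1 − (5/9)^6) = 729/854.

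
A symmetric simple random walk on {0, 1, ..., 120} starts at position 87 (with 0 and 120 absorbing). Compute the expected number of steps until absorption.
E[τ | X_0 = 87] = 2871

Let v_k = E[τ | X_0 = k]. Boundary: v_0 = v_120 = 0. Recurrence: v_k = 1 + (v_{k-1} + v_{k+1})/2 for 1 ≤ k ≤ 119. The particular solution to v_k − (v_{k-1} + v_{k+1})/2 = 1 is v_k = −k^2. Adding homogeneous solution A + B k and matching boundaries gives v_k = k (120 − k). Substituting k = 87: v_87 = 87 · 33 = 2871.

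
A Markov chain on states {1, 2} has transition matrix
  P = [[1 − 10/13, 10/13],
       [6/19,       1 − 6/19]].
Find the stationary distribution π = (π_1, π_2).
π_1 = 39/134, π_2 = 95/134

Solve πP = π with π_1 + π_2 = 1. From πP = π: π_1 · (1 − 10/13) + π_2 · 6/19 = π_1 ⇒ π_2 · 6/19 = π_1 · 10/13 ⇒ π_2/π_1 = (10/13)/(6/19) = 95/39. Together with π_1 + π_2 = 1:
  π_1 = (6/19)/(10/13 + 6/19) = (6/19)/(268/247) = 39/134,
  π_2 = (10/13)/(10/13 + 6/19) = (10/13)/(268/247) = 95/134.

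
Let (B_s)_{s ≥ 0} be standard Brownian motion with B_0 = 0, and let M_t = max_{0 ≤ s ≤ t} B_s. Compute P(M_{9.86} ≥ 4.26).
P(M_{9.86} ≥ 4.26) = 2·P(B_{9.86} ≥ 4.26) = 2(1 − Φ(4.26/√9.86)) ≈ 0.1749

By the reflection principle for Brownian motion, P(M_t ≥ a) = 2 · P(B_t ≥ a) for a ≥ 0. Since B_t ~ N(0, t), P(B_t ≥ 4.26) = 1 − Φ(4.26/√t) = 1 − Φ(4.26/√9.86) = 1 − Φ(1.3567). So
  P(M_{9.86} ≥ 4.26) = 2(1 − Φ(1.3567)) ≈ 0.1749.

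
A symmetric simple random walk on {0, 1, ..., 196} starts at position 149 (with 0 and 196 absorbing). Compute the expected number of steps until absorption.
E[τ | X_0 = 149] = 7003

Let v_k = E[τ | X_0 = k]. Boundary: v_0 = v_196 = 0. Recurrence: v_k = 1 + (v_{k-1} + v_{k+1})/2 for 1 ≤ k ≤ 195. The particular solution to v_k − (v_{k-1} + v_{k+1})/2 = 1 is v_k = −k^2. Adding homogeneous solution A + B k and matching boundaries gives v_k = k (196 − k). Substituting k = 149: v_149 = 149 · 47 = 7003.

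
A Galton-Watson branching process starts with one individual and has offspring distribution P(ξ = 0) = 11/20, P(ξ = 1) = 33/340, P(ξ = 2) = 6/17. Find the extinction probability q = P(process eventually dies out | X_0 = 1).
q = 1

Mean offspring μ = 0·11/20 + 1·33/340 + 2·6/17 = 273/340 ≤ 1. For μ ≤ 1 with offspring not concentrated at 1, the Galton-Watson process goes extinct almost surely, so q = 1.
(Algebraic check: The pgf is f(s) = 11/20 + 33/340·s + 6/17·s². The extinction probability q is the smallest fixed point of f in [0, 1]. Setting s = f(s):
  6/17·s² + (33/340 − 1)·s + 11/20 = 0
  6/17·s² − (11/20 + 6/17)·s + 11/20 = 0
which factors as (s − 1)·(6/17·s − 11/20) = 0, giving roots s = 1 and s = (11/20)/(6/17) = 187/120. Since 187/120 ≥ 1, the smallest root in [0, 1] is s = 1.)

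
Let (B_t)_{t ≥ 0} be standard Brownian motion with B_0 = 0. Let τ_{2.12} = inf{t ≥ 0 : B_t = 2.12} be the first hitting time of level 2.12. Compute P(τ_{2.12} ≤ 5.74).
P(τ_{2.12} ≤ 5.74) = 2(1 − Φ(2.12/√5.74)) = 2(1 − Φ(0.8849)) ≈ 0.3762

By the reflection principle for standard BM, P(τ_b ≤ t) = 2 · P(B_t ≥ b). Since B_t ~ N(0, t), P(B_t ≥ 2.12) = 1 − Φ(2.12/√t) = 1 − Φ(2.12/√5.74) = 1 − Φ(0.8849) ≈ 0.18811. Doubling: P(τ_{2.12} ≤ 5.74) ≈ 2 · 0.18811 = 0.37622 ≈ 0.3762.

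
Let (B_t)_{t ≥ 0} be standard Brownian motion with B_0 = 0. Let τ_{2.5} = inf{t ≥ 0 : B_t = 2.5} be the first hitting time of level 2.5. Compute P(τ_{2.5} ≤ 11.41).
P(τ_{2.5} ≤ 11.41) = 2(1 − Φ(2.5/√11.41)) = 2(1 − Φ(0.7401)) ≈ 0.4592

By the reflection principle for standard BM, P(τ_b ≤ t) = 2 · P(B_t ≥ b). Since B_t ~ N(0, t), P(B_t ≥ 2.5) = 1 − Φ(2.5/√t) = 1 − Φ(2.5/√11.41) = 1 − Φ(0.7401) ≈ 0.22962. Doubling: P(τ_{2.5} ≤ 11.41) ≈ 2 · 0.22962 = 0.45924 ≈ 0.4592.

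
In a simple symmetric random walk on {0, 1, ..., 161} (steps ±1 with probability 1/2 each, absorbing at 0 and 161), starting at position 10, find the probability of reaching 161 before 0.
P(hit 161 before 0) = 10/161

Let u_k = P(hit 161 before 0 | start at k). Then u_0 = 0, u_161 = 1, and u_k = u_{k-1}/2 + u_{k+1}/2 for 1 ≤ k ≤ 160. This harmonic recurrence is solved by u_k = k/161, giving u_10 = 10/161.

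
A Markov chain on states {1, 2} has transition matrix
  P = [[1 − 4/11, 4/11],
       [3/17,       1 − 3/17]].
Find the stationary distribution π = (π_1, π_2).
π_1 = 33/101, π_2 = 68/101

Solve πP = π with π_1 + π_2 = 1. From πP = π: π_1 · (1 − 4/11) + π_2 · 3/17 = π_1 ⇒ π_2 · 3/17 = π_1 · 4/11 ⇒ π_2/π_1 = (4/11)/(3/17) = 68/33. Together with π_1 + π_2 = 1:
  π_1 = (3/17)/(4/11 + 3/17) = (3/17)/(101/187) = 33/101,
  π_2 = (4/11)/(4/11 + 3/17) = (4/11)/(101/187) = 68/101.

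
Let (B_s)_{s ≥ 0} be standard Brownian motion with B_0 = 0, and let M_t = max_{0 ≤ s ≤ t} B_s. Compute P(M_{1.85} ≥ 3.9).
P(M_{1.85} ≥ 3.9) = 2·P(B_{1.85} ≥ 3.9) = 2(1 − Φ(3.9/√1.85)) ≈ 0.0041

By the reflection principle for Brownian motion, P(M_t ≥ a) = 2 · P(B_t ≥ a) for a ≥ 0. Since B_t ~ N(0, t), P(B_t ≥ 3.9) = 1 − Φ(3.9/√t) = 1 − Φ(3.9/√1.85) = 1 − Φ(2.8673). So
  P(M_{1.85} ≥ 3.9) = 2(1 − Φ(2.8673)) ≈ 0.0041.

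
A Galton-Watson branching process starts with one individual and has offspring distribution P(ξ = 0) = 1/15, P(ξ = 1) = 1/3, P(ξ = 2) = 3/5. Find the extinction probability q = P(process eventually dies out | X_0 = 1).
q = 1/9

The pgf is f(s) = 1/15 + 1/3·s + 3/5·s². The extinction probability q is the smallest fixed point of f in [0, 1]. Setting s = f(s):
  3/5·s² + (1/3 − 1)·s + 1/15 = 0
  3/5·s² − (1/15 + 3/5)·s + 1/15 = 0
which factors as (s − 1)·(3/5·s − 1/15) = 0, giving roots s = 1 and s = (1/15)/(3/5) = 1/9.
Mean offspring μ = 1/3 + 2·3/5 = 23/15 > 1 (supercritical), so q < 1. The extinction probability is the smaller root: q = (1/15)/(3/5) = 1/9.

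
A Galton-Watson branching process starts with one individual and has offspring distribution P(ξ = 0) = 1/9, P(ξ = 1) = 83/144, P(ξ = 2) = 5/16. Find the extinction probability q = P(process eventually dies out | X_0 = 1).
q = 16/45

The pgf is f(s) = 1/9 + 83/144·s + 5/16·s². The extinction probability q is the smallest fixed point of f in [0, 1]. Setting s = f(s):
  5/16·s² + (83/144 − 1)·s + 1/9 = 0
  5/16·s² − (1/9 + 5/16)·s + 1/9 = 0
which factors as (s − 1)·(5/16·s − 1/9) = 0, giving roots s = 1 and s = (1/9)/(5/16) = 16/45.
Mean offspring μ = 83/144 + 2·5/16 = 173/144 > 1 (supercritical), so q < 1. The extinction probability is the smaller root: q = (1/9)/(5/16) = 16/45.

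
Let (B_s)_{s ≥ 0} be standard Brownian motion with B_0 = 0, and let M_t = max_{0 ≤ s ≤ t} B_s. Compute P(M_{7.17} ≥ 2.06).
P(M_{7.17} ≥ 2.06) = 2·P(B_{7.17} ≥ 2.06) = 2(1 − Φ(2.06/√7.17)) ≈ 0.4417

By the reflection principle for Brownian motion, P(M_t ≥ a) = 2 · P(B_t ≥ a) for a ≥ 0. Since B_t ~ N(0, t), P(B_t ≥ 2.06) = 1 − Φ(2.06/√t) = 1 − Φ(2.06/√7.17) = 1 − Φ(0.7693). So
  P(M_{7.17} ≥ 2.06) = 2(1 − Φ(0.7693)) ≈ 0.4417.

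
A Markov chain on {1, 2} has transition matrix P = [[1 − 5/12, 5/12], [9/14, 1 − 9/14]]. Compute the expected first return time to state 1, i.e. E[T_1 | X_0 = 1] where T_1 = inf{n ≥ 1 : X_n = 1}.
E[T_1 | X_0 = 1] = 1/π_1 = 89/54

For an irreducible recurrent Markov chain with stationary distribution π, E[T_i | X_0 = i] = 1/π_i (Kac's formula). Here π_1 = (9/14)/(5/12 + 9/14) = (9/14)/(89/84) = 54/89, so E[T_1 | X_0 = 1] = 1/π_1 = (5/12 + 9/14)/(9/14) = (89/84)/(9/14) = 89/54.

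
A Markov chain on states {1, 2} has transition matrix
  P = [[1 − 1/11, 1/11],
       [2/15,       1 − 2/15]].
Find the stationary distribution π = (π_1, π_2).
π_1 = 22/37, π_2 = 15/37

Solve πP = π with π_1 + π_2 = 1. From πP = π: π_1 · (1 − 1/11) + π_2 · 2/15 = π_1 ⇒ π_2 · 2/15 = π_1 · 1/11 ⇒ π_2/π_1 = (1/11)/(2/15) = 15/22. Together with π_1 + π_2 = 1:
  π_1 = (2/15)/(1/11 + 2/15) = (2/15)/(37/165) = 22/37,
  π_2 = (1/11)/(1/11 + 2/15) = (1/11)/(37/165) = 15/37.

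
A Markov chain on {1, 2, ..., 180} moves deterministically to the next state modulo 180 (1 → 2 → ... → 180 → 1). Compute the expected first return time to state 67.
E[T_67 | X_0 = 67] = 180

The chain cycles deterministically, so starting at state 67 it returns in exactly 180 steps. Equivalently, the stationary distribution is uniform π_j = 1/180 for every state j, so by Kac's formula E[T_67] = 1/π_67 = 180.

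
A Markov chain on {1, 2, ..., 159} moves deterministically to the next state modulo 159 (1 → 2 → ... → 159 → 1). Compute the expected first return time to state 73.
E[T_73 | X_0 = 73] = 159

The chain cycles deterministically, so starting at state 73 it returns in exactly 159 steps. Equivalently, the stationary distribution is uniform π_j = 1/159 for every state j, so by Kac's formula E[T_73] = 1/π_73 = 159.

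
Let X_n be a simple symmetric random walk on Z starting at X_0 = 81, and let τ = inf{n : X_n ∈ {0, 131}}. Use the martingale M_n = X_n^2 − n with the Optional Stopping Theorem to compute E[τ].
E[τ] = 4050

M_n = X_n^2 − n is a martingale (since E[X_{n+1}^2 | F_n] = X_n^2 + 1). By OST (τ has finite mean in a bounded region), E[M_τ] = E[M_0] = X_0^2 − 0 = 81^2 = 6561. Also E[M_τ] = E[X_τ^2] − E[τ]. The walk exits at 0 or 131, with P(hit 131 first) = 81/131, so E[X_τ^2] = 131^2 · 81/131 + 0 = 10611. Thus E[τ] = E[X_τ^2] − E[M_τ] = 10611 − 6561 = 4050 = 81(131 − 81) = 4050.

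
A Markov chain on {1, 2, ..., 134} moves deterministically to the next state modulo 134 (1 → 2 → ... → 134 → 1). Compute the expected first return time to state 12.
E[T_12 | X_0 = 12] = 134

The chain cycles deterministically, so starting at state 12 it returns in exactly 134 steps. Equivalently, the stationary distribution is uniform π_j = 1/134 for every state j, so by Kac's formula E[T_12] = 1/π_12 = 134.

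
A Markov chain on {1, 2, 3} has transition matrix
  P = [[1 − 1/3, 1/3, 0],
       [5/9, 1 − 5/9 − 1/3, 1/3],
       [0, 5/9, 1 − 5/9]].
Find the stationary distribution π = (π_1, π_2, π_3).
π = (25/49, 15/49, 9/49)

This is a birth-death chain on three states, which satisfies detailed balance: π_1 · P_{12} = π_2 · P_{21} and π_2 · P_{23} = π_3 · P_{32}.
From π_1 · 1/3 = π_2 · 5/9: π_2/π_1 = (1/3)/(5/9) = 3/5.
From π_2 · 1/3 = π_3 · 5/9: π_3/π_2 = (1/3)/(5/9) = 3/5.
Take π_1 proportional to 1; then unnormalized π = (1, 3/5, 9/25). Normalize by dividing by the sum 49/25:
  π = (25/49, 15/49, 9/49).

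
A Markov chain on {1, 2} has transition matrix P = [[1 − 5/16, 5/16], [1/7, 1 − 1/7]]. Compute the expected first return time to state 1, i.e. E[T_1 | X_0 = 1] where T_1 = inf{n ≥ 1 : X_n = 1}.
E[T_1 | X_0 = 1] = 1/π_1 = 51/16

For an irreducible recurrent Markov chain with stationary distribution π, E[T_i | X_0 = i] = 1/π_i (Kac's formula). Here π_1 = (1/7)/(5/16 + 1/7) = (1/7)/(51/112) = 16/51, so E[T_1 | X_0 = 1] = 1/π_1 = (5/16 + 1/7)/(1/7) = (51/112)/(1/7) = 51/16.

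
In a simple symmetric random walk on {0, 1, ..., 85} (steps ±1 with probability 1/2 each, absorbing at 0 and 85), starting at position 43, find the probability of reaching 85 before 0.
P(hit 85 before 0) = 43/85

Let u_k = P(hit 85 before 0 | start at k). Then u_0 = 0, u_85 = 1, and u_k = u_{k-1}/2 + u_{k+1}/2 for 1 ≤ k ≤ 84. This harmonic recurrence is solved by u_k = k/85, giving u_43 = 43/85.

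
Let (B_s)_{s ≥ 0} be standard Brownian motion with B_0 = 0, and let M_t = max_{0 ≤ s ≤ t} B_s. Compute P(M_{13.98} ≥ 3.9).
P(M_{13.98} ≥ 3.9) = 2·P(B_{13.98} ≥ 3.9) = 2(1 − Φ(3.9/√13.98)) ≈ 0.2969

By the reflection principle for Brownian motion, P(M_t ≥ a) = 2 · P(B_t ≥ a) for a ≥ 0. Since B_t ~ N(0, t), P(B_t ≥ 3.9) = 1 − Φ(3.9/√t) = 1 − Φ(3.9/√13.98) = 1 − Φ(1.0431). So
  P(M_{13.98} ≥ 3.9) = 2(1 − Φ(1.0431)) ≈ 0.2969.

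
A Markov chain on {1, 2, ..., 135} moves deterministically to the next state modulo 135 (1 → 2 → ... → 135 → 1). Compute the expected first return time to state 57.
E[T_57 | X_0 = 57] = 135

The chain cycles deterministically, so starting at state 57 it returns in exactly 135 steps. Equivalently, the stationary distribution is uniform π_j = 1/135 for every state j, so by Kac's formula E[T_57] = 1/π_57 = 135.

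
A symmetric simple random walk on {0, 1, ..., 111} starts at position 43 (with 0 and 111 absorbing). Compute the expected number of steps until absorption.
E[τ | X_0 = 43] = 2924

Let v_k = E[τ | X_0 = k]. Boundary: v_0 = v_111 = 0. Recurrence: v_k = 1 + (v_{k-1} + v_{k+1})/2 for 1 ≤ k ≤ 110. The particular solution to v_k − (v_{k-1} + v_{k+1})/2 = 1 is v_k = −k^2. Adding homogeneous solution A + B k and matching boundaries gives v_k = k (111 − k). Substituting k = 43: v_43 = 43 · 68 = 2924.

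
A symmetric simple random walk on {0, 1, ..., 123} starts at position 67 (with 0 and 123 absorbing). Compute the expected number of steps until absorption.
E[τ | X_0 = 67] = 3752

Let v_k = E[τ | X_0 = k]. Boundary: v_0 = v_123 = 0. Recurrence: v_k = 1 + (v_{k-1} + v_{k+1})/2 for 1 ≤ k ≤ 122. The particular solution to v_k − (v_{k-1} + v_{k+1})/2 = 1 is v_k = −k^2. Adding homogeneous solution A + B k and matching boundaries gives v_k = k (123 − k). Substituting k = 67: v_67 = 67 · 56 = 3752.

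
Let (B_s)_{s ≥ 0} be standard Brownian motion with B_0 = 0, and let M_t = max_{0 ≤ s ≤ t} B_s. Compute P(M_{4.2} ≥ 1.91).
P(M_{4.2} ≥ 1.91) = 2·P(B_{4.2} ≥ 1.91) = 2(1 − Φ(1.91/√4.2)) ≈ 0.3513

By the reflection principle for Brownian motion, P(M_t ≥ a) = 2 · P(B_t ≥ a) for a ≥ 0. Since B_t ~ N(0, t), P(B_t ≥ 1.91) = 1 − Φ(1.91/√t) = 1 − Φ(1.91/√4.2) = 1 − Φ(0.9320). So
  P(M_{4.2} ≥ 1.91) = 2(1 − Φ(0.9320)) ≈ 0.3513.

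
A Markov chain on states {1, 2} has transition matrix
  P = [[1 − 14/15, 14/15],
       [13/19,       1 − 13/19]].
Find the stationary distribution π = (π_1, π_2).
π_1 = 195/461, π_2 = 266/461

Solve πP = π with π_1 + π_2 = 1. From πP = π: π_1 · (1 − 14/15) + π_2 · 13/19 = π_1 ⇒ π_2 · 13/19 = π_1 · 14/15 ⇒ π_2/π_1 = (14/15)/(13/19) = 266/195. Together with π_1 + π_2 = 1:
  π_1 = (13/19)/(14/15 + 13/19) = (13/19)/(461/285) = 195/461,
  π_2 = (14/15)/(14/15 + 13/19) = (14/15)/(461/285) = 266/461.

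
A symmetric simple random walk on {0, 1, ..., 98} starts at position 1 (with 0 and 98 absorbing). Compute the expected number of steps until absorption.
E[τ | X_0 = 1] = 97

Let v_k = E[τ | X_0 = k]. Boundary: v_0 = v_98 = 0. Recurrence: v_k = 1 + (v_{k-1} + v_{k+1})/2 for 1 ≤ k ≤ 97. The particular solution to v_k − (v_{k-1} + v_{k+1})/2 = 1 is v_k = −k^2. Adding homogeneous solution A + B k and matching boundaries gives v_k = k (98 − k). Substituting k = 1: v_1 = 1 · 97 = 97.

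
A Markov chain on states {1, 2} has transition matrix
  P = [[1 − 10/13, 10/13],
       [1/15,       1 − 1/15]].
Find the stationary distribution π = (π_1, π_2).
π_1 = 13/163, π_2 = 150/163

Solve πP = π with π_1 + π_2 = 1. From πP = π: π_1 · (1 − 10/13) + π_2 · 1/15 = π_1 ⇒ π_2 · 1/15 = π_1 · 10/13 ⇒ π_2/π_1 = (10/13)/(1/15) = 150/13. Together with π_1 + π_2 = 1:
  π_1 = (1/15)/(10/13 + 1/15) = (1/15)/(163/195) = 13/163,
  π_2 = (10/13)/(10/13 + 1/15) = (10/13)/(163/195) = 150/163.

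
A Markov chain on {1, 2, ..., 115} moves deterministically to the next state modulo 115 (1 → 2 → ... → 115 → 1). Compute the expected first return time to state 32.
E[T_32 | X_0 = 32] = 115

The chain cycles deterministically, so starting at state 32 it returns in exactly 115 steps. Equivalently, the stationary distribution is uniform π_j = 1/115 for every state j, so by Kac's formula E[T_32] = 1/π_32 = 115.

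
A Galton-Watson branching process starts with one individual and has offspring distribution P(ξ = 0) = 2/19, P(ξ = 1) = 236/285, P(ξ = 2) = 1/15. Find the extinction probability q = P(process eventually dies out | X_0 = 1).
q = 1

Mean offspring μ = 0·2/19 + 1·236/285 + 2·1/15 = 274/285 ≤ 1. For μ ≤ 1 with offspring not concentrated at 1, the Galton-Watson process goes extinct almost surely, so q = 1.
(Algebraic check: The pgf is f(s) = 2/19 + 236/285·s + 1/15·s². The extinction probability q is the smallest fixed point of f in [0, 1]. Setting s = f(s):
  1/15·s² + (236/285 − 1)·s + 2/19 = 0
  1/15·s² − (2/19 + 1/15)·s + 2/19 = 0
which factors as (s − 1)·(1/15·s − 2/19) = 0, giving roots s = 1 and s = (2/19)/(1/15) = 30/19. Since 30/19 ≥ 1, the smallest root in [0, 1] is s = 1.)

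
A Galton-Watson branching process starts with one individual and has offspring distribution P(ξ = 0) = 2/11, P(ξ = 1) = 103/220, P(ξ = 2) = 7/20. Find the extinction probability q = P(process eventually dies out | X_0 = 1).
q = 40/77

The pgf is f(s) = 2/11 + 103/220·s + 7/20·s². The extinction probability q is the smallest fixed point of f in [0, 1]. Setting s = f(s):
  7/20·s² + (103/220 − 1)·s + 2/11 = 0
  7/20·s² − (2/11 + 7/20)·s + 2/11 = 0
which factors as (s − 1)·(7/20·s − 2/11) = 0, giving roots s = 1 and s = (2/11)/(7/20) = 40/77.
Mean offspring μ = 103/220 + 2·7/20 = 257/220 > 1 (supercritical), so q < 1. The extinction probability is the smaller root: q = (2/11)/(7/20) = 40/77.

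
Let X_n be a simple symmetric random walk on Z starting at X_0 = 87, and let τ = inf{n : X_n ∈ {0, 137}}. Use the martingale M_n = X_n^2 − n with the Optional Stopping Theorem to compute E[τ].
E[τ] = 4350

M_n = X_n^2 − n is a martingale (since E[X_{n+1}^2 | F_n] = X_n^2 + 1). By OST (τ has finite mean in a bounded region), E[M_τ] = E[M_0] = X_0^2 − 0 = 87^2 = 7569. Also E[M_τ] = E[X_τ^2] − E[τ]. The walk exits at 0 or 137, with P(hit 137 first) = 87/137, so E[X_τ^2] = 137^2 · 87/137 + 0 = 11919. Thus E[τ] = E[X_τ^2] − E[M_τ] = 11919 − 7569 = 4350 = 87(137 − 87) = 4350.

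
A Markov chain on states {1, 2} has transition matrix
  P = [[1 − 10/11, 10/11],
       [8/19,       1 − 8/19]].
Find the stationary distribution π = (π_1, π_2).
π_1 = 44/139, π_2 = 95/139

Solve πP = π with π_1 + π_2 = 1. From πP = π: π_1 · (1 − 10/11) + π_2 · 8/19 = π_1 ⇒ π_2 · 8/19 = π_1 · 10/11 ⇒ π_2/π_1 = (10/11)/(8/19) = 95/44. Together with π_1 + π_2 = 1:
  π_1 = (8/19)/(10/11 + 8/19) = (8/19)/(278/209) = 44/139,
  π_2 = (10/11)/(10/11 + 8/19) = (10/11)/(278/209) = 95/139.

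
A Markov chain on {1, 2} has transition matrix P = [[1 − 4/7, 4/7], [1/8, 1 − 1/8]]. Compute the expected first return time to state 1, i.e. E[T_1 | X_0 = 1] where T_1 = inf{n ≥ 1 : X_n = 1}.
E[T_1 | X_0 = 1] = 1/π_1 = 39/7

For an irreducible recurrent Markov chain with stationary distribution π, E[T_i | X_0 = i] = 1/π_i (Kac's formula). Here π_1 = (1/8)/(4/7 + 1/8) = (1/8)/(39/56) = 7/39, so E[T_1 | X_0 = 1] = 1/π_1 = (4/7 + 1/8)/(1/8) = (39/56)/(1/8) = 39/7.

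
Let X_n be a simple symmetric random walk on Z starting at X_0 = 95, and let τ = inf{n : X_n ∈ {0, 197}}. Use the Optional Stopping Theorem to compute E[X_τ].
E[X_τ] = 95

X_n is a martingale and τ is a bounded-mean stopping time (indeed τ is finite a.s. with bounded expectation since the walk is in a bounded region). By the OST, E[X_τ] = E[X_0] = 95. Equivalently: E[X_τ] = 197 · P(hit 197 first) + 0 · P(hit 0 first) = 197 · (95/197) = 95.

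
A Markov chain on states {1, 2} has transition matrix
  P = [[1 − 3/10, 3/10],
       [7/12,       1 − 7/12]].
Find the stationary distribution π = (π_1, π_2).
π_1 = 35/53, π_2 = 18/53

Solve πP = π with π_1 + π_2 = 1. From πP = π: π_1 · (1 − 3/10) + π_2 · 7/12 = π_1 ⇒ π_2 · 7/12 = π_1 · 3/10 ⇒ π_2/π_1 = (3/10)/(7/12) = 18/35. Together with π_1 + π_2 = 1:
  π_1 = (7/12)/(3/10 + 7/12) = (7/12)/(53/60) = 35/53,
  π_2 = (3/10)/(3/10 + 7/12) = (3/10)/(53/60) = 18/53.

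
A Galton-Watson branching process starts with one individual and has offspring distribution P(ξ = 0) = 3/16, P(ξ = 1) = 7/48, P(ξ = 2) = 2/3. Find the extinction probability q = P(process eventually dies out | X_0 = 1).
q = 9/32

The pgf is f(s) = 3/16 + 7/48·s + 2/3·s². The extinction probability q is the smallest fixed point of f in [0, 1]. Setting s = f(s):
  2/3·s² + (7/48 − 1)·s + 3/16 = 0
  2/3·s² − (3/16 + 2/3)·s + 3/16 = 0
which factors as (s − 1)·(2/3·s − 3/16) = 0, giving roots s = 1 and s = (3/16)/(2/3) = 9/32.
Mean offspring μ = 7/48 + 2·2/3 = 71/48 > 1 (supercritical), so q < 1. The extinction probability is the smaller root: q = (3/16)/(2/3) = 9/32.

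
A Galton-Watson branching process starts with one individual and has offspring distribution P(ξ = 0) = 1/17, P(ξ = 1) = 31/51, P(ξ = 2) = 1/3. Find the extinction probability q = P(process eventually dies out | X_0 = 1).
q = 3/17

The pgf is f(s) = 1/17 + 31/51·s + 1/3·s². The extinction probability q is the smallest fixed point of f in [0, 1]. Setting s = f(s):
  1/3·s² + (31/51 − 1)·s + 1/17 = 0
  1/3·s² − (1/17 + 1/3)·s + 1/17 = 0
which factors as (s − 1)·(1/3·s − 1/17) = 0, giving roots s = 1 and s = (1/17)/(1/3) = 3/17.
Mean offspring μ = 31/51 + 2·1/3 = 65/51 > 1 (supercritical), so q < 1. The extinction probability is the smaller root: q = (1/17)/(1/3) = 3/17.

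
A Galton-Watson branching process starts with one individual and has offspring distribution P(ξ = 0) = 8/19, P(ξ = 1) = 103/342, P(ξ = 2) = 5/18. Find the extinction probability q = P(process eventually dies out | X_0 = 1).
q = 1

Mean offspring μ = 0·8/19 + 1·103/342 + 2·5/18 = 293/342 ≤ 1. For μ ≤ 1 with offspring not concentrated at 1, the Galton-Watson process goes extinct almost surely, so q = 1.
(Algebraic check: The pgf is f(s) = 8/19 + 103/342·s + 5/18·s². The extinction probability q is the smallest fixed point of f in [0, 1]. Setting s = f(s):
  5/18·s² + (103/342 − 1)·s + 8/19 = 0
  5/18·s² − (8/19 + 5/18)·s + 8/19 = 0
which factors as (s − 1)·(5/18·s − 8/19) = 0, giving roots s = 1 and s = (8/19)/(5/18) = 144/95. Since 144/95 ≥ 1, the smallest root in [0, 1] is s = 1.)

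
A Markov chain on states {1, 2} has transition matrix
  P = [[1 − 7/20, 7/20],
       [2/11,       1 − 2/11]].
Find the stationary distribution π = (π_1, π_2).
π_1 = 40/117, π_2 = 77/117

Solve πP = π with π_1 + π_2 = 1. From πP = π: π_1 · (1 − 7/20) + π_2 · 2/11 = π_1 ⇒ π_2 · 2/11 = π_1 · 7/20 ⇒ π_2/π_1 = (7/20)/(2/11) = 77/40. Together with π_1 + π_2 = 1:
  π_1 = (2/11)/(7/20 + 2/11) = (2/11)/(117/220) = 40/117,
  π_2 = (7/20)/(7/20 + 2/11) = (7/20)/(117/220) = 77/117.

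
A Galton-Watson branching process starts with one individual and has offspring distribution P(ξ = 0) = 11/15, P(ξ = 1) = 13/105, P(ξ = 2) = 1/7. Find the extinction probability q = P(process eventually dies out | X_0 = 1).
q = 1

Mean offspring μ = 0·11/15 + 1·13/105 + 2·1/7 = 43/105 ≤ 1. For μ ≤ 1 with offspring not concentrated at 1, the Galton-Watson process goes extinct almost surely, so q = 1.
(Algebraic check: The pgf is f(s) = 11/15 + 13/105·s + 1/7·s². The extinction probability q is the smallest fixed point of f in [0, 1]. Setting s = f(s):
  1/7·s² + (13/105 − 1)·s + 11/15 = 0
  1/7·s² − (11/15 + 1/7)·s + 11/15 = 0
which factors as (s − 1)·(1/7·s − 11/15) = 0, giving roots s = 1 and s = (11/15)/(1/7) = 77/15. Since 77/15 ≥ 1, the smallest root in [0, 1] is s = 1.)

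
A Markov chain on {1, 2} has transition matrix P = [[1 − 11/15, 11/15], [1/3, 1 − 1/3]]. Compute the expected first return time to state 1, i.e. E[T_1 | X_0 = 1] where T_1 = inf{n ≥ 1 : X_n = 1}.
E[T_1 | X_0 = 1] = 1/π_1 = 16/5

For an irreducible recurrent Markov chain with stationary distribution π, E[T_i | X_0 = i] = 1/π_i (Kac's formula). Here π_1 = (1/3)/(11/15 + 1/3) = (1/3)/(16/15) = 5/16, so E[T_1 | X_0 = 1] = 1/π_1 = (11/15 + 1/3)/(1/3) = (16/15)/(1/3) = 16/5.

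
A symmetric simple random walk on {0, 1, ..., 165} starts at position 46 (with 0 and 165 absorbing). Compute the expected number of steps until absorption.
E[τ | X_0 = 46] = 5474

Let v_k = E[τ | X_0 = k]. Boundary: v_0 = v_165 = 0. Recurrence: v_k = 1 + (v_{k-1} + v_{k+1})/2 for 1 ≤ k ≤ 164. The particular solution to v_k − (v_{k-1} + v_{k+1})/2 = 1 is v_k = −k^2. Adding homogeneous solution A + B k and matching boundaries gives v_k = k (165 − k). Substituting k = 46: v_46 = 46 · 119 = 5474.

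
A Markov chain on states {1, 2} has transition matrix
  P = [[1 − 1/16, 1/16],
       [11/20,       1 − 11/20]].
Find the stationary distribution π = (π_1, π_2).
π_1 = 44/49, π_2 = 5/49

Solve πP = π with π_1 + π_2 = 1. From πP = π: π_1 · (1 − 1/16) + π_2 · 11/20 = π_1 ⇒ π_2 · 11/20 = π_1 · 1/16 ⇒ π_2/π_1 = (1/16)/(11/20) = 5/44. Together with π_1 + π_2 = 1:
  π_1 = (11/20)/(1/16 + 11/20) = (11/20)/(49/80) = 44/49,
  π_2 = (1/16)/(1/16 + 11/20) = (1/16)/(49/80) = 5/49.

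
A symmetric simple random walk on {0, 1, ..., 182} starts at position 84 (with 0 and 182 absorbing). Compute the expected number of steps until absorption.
E[τ | X_0 = 84] = 8232

Let v_k = E[τ | X_0 = k]. Boundary: v_0 = v_182 = 0. Recurrence: v_k = 1 + (v_{k-1} + v_{k+1})/2 for 1 ≤ k ≤ 181. The particular solution to v_k − (v_{k-1} + v_{k+1})/2 = 1 is v_k = −k^2. Adding homogeneous solution A + B k and matching boundaries gives v_k = k (182 − k). Substituting k = 84: v_84 = 84 · 98 = 8232.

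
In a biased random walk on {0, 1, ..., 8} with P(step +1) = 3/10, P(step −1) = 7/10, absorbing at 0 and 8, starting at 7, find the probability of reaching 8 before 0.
P(hit 8 before 0) = (1 − (7/3)^7) / (1 − (7/3)^8) = 616017/1439560

Let u_k denote P(reach 8 before 0 | start at k). Boundary: u_0 = 0, u_8 = 1. Recurrence: u_k = 3/10·u_{k+1} + 7/10·u_{k-1} for 1 ≤ k ≤ 7. Try u_k = A + B·r^k with r = q/p = (7/10)/(3/10) = 7/3. Substitution satisfies the recurrence; boundary conditions give:
  u_k = (1 − r^k) / (1 − r^N) = (1 − (7/3)^7) / (1 − (7/3)^8) = 616017/1439560.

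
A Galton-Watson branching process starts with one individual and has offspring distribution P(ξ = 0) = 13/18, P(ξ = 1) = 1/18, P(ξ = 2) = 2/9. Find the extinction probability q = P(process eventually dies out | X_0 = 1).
q = 1

Mean offspring μ = 0·13/18 + 1·1/18 + 2·2/9 = 1/2 ≤ 1. For μ ≤ 1 with offspring not concentrated at 1, the Galton-Watson process goes extinct almost surely, so q = 1.
(Algebraic check: The pgf is f(s) = 13/18 + 1/18·s + 2/9·s². The extinction probability q is the smallest fixed point of f in [0, 1]. Setting s = f(s):
  2/9·s² + (1/18 − 1)·s + 13/18 = 0
  2/9·s² − (13/18 + 2/9)·s + 13/18 = 0
which factors as (s − 1)·(2/9·s − 13/18) = 0, giving roots s = 1 and s = (13/18)/(2/9) = 13/4. Since 13/4 ≥ 1, the smallest root in [0, 1] is s = 1.)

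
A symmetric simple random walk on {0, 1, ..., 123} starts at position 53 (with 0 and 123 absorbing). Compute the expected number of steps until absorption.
E[τ | X_0 = 53] = 3710

Let v_k = E[τ | X_0 = k]. Boundary: v_0 = v_123 = 0. Recurrence: v_k = 1 + (v_{k-1} + v_{k+1})/2 for 1 ≤ k ≤ 122. The particular solution to v_k − (v_{k-1} + v_{k+1})/2 = 1 is v_k = −k^2. Adding homogeneous solution A + B k and matching boundaries gives v_k = k (123 − k). Substituting k = 53: v_53 = 53 · 70 = 3710.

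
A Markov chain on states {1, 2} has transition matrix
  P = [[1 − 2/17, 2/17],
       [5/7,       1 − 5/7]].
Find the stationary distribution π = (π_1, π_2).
π_1 = 85/99, π_2 = 14/99

Solve πP = π with π_1 + π_2 = 1. From πP = π: π_1 · (1 − 2/17) + π_2 · 5/7 = π_1 ⇒ π_2 · 5/7 = π_1 · 2/17 ⇒ π_2/π_1 = (2/17)/(5/7) = 14/85. Together with π_1 + π_2 = 1:
  π_1 = (5/7)/(2/17 + 5/7) = (5/7)/(99/119) = 85/99,
  π_2 = (2/17)/(2/17 + 5/7) = (2/17)/(99/119) = 14/99.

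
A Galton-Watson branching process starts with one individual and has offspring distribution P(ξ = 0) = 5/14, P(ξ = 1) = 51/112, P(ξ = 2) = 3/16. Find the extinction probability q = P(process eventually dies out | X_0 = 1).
q = 1

Mean offspring μ = 0·5/14 + 1·51/112 + 2·3/16 = 93/112 ≤ 1. For μ ≤ 1 with offspring not concentrated at 1, the Galton-Watson process goes extinct almost surely, so q = 1.
(Algebraic check: The pgf is f(s) = 5/14 + 51/112·s + 3/16·s². The extinction probability q is the smallest fixed point of f in [0, 1]. Setting s = f(s):
  3/16·s² + (51/112 − 1)·s + 5/14 = 0
  3/16·s² − (5/14 + 3/16)·s + 5/14 = 0
which factors as (s − 1)·(3/16·s − 5/14) = 0, giving roots s = 1 and s = (5/14)/(3/16) = 40/21. Since 40/21 ≥ 1, the smallest root in [0, 1] is s = 1.)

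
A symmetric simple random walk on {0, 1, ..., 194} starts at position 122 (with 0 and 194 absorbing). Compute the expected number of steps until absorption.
E[τ | X_0 = 122] = 8784

Let v_k = E[τ | X_0 = k]. Boundary: v_0 = v_194 = 0. Recurrence: v_k = 1 + (v_{k-1} + v_{k+1})/2 for 1 ≤ k ≤ 193. The particular solution to v_k − (v_{k-1} + v_{k+1})/2 = 1 is v_k = −k^2. Adding homogeneous solution A + B k and matching boundaries gives v_k = k (194 − k). Substituting k = 122: v_122 = 122 · 72 = 8784.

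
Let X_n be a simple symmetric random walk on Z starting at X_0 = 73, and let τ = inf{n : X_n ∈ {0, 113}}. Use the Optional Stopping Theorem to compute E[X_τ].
E[X_τ] = 73

X_n is a martingale and τ is a bounded-mean stopping time (indeed τ is finite a.s. with bounded expectation since the walk is in a bounded region). By the OST, E[X_τ] = E[X_0] = 73. Equivalently: E[X_τ] = 113 · P(hit 113 first) + 0 · P(hit 0 first) = 113 · (73/113) = 73.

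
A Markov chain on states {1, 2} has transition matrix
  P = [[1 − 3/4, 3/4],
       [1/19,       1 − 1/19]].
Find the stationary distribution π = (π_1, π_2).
π_1 = 4/61, π_2 = 57/61

Solve πP = π with π_1 + π_2 = 1. From πP = π: π_1 · (1 − 3/4) + π_2 · 1/19 = π_1 ⇒ π_2 · 1/19 = π_1 · 3/4 ⇒ π_2/π_1 = (3/4)/(1/19) = 57/4. Together with π_1 + π_2 = 1:
  π_1 = (1/19)/(3/4 + 1/19) = (1/19)/(61/76) = 4/61,
  π_2 = (3/4)/(3/4 + 1/19) = (3/4)/(61/76) = 57/61.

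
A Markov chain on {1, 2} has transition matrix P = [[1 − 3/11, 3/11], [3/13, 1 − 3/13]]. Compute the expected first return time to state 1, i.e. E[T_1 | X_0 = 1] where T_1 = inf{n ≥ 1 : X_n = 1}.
E[T_1 | X_0 = 1] = 1/π_1 = 24/11

For an irreducible recurrent Markov chain with stationary distribution π, E[T_i | X_0 = i] = 1/π_i (Kac's formula). Here π_1 = (3/13)/(3/11 + 3/13) = (3/13)/(72/143) = 11/24, so E[T_1 | X_0 = 1] = 1/π_1 = (3/11 + 3/13)/(3/13) = (72/143)/(3/13) = 24/11.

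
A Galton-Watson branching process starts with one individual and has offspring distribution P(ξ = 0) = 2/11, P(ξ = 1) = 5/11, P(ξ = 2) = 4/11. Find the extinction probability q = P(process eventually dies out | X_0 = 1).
q = 1/2

The pgf is f(s) = 2/11 + 5/11·s + 4/11·s². The extinction probability q is the smallest fixed point of f in [0, 1]. Setting s = f(s):
  4/11·s² + (5/11 − 1)·s + 2/11 = 0
  4/11·s² − (2/11 + 4/11)·s + 2/11 = 0
which factors as (s − 1)·(4/11·s − 2/11) = 0, giving roots s = 1 and s = (2/11)/(4/11) = 1/2.
Mean offspring μ = 5/11 + 2·4/11 = 13/11 > 1 (supercritical), so q < 1. The extinction probability is the smaller root: q = (2/11)/(4/11) = 1/2.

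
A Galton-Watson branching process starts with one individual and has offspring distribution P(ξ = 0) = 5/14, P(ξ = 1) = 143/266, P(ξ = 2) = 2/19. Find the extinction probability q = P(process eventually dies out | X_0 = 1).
q = 1

Mean offspring μ = 0·5/14 + 1·143/266 + 2·2/19 = 199/266 ≤ 1. For μ ≤ 1 with offspring not concentrated at 1, the Galton-Watson process goes extinct almost surely, so q = 1.
(Algebraic check: The pgf is f(s) = 5/14 + 143/266·s + 2/19·s². The extinction probability q is the smallest fixed point of f in [0, 1]. Setting s = f(s):
  2/19·s² + (143/266 − 1)·s + 5/14 = 0
  2/19·s² − (5/14 + 2/19)·s + 5/14 = 0
which factors as (s − 1)·(2/19·s − 5/14) = 0, giving roots s = 1 and s = (5/14)/(2/19) = 95/28. Since 95/28 ≥ 1, the smallest root in [0, 1] is s = 1.)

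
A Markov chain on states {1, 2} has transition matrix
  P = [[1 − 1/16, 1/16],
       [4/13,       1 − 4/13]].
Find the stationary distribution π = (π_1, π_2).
π_1 = 64/77, π_2 = 13/77

Solve πP = π with π_1 + π_2 = 1. From πP = π: π_1 · (1 − 1/16) + π_2 · 4/13 = π_1 ⇒ π_2 · 4/13 = π_1 · 1/16 ⇒ π_2/π_1 = (1/16)/(4/13) = 13/64. Together with π_1 + π_2 = 1:
  π_1 = (4/13)/(1/16 + 4/13) = (4/13)/(77/208) = 64/77,
  π_2 = (1/16)/(1/16 + 4/13) = (1/16)/(77/208) = 13/77.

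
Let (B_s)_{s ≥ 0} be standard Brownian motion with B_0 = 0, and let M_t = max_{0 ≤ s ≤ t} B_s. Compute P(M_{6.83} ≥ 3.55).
P(M_{6.83} ≥ 3.55) = 2·P(B_{6.83} ≥ 3.55) = 2(1 − Φ(3.55/√6.83)) ≈ 0.1743

By the reflection principle for Brownian motion, P(M_t ≥ a) = 2 · P(B_t ≥ a) for a ≥ 0. Since B_t ~ N(0, t), P(B_t ≥ 3.55) = 1 − Φ(3.55/√t) = 1 − Φ(3.55/√6.83) = 1 − Φ(1.3584). So
  P(M_{6.83} ≥ 3.55) = 2(1 − Φ(1.3584)) ≈ 0.1743.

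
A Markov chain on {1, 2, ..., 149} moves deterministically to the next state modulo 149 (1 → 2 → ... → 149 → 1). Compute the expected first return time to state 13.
E[T_13 | X_0 = 13] = 149

The chain cycles deterministically, so starting at state 13 it returns in exactly 149 steps. Equivalently, the stationary distribution is uniform π_j = 1/149 for every state j, so by Kac's formula E[T_13] = 1/π_13 = 149.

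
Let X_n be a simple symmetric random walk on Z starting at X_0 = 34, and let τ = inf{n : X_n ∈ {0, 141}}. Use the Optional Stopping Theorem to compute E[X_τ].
E[X_τ] = 34

X_n is a martingale and τ is a bounded-mean stopping time (indeed τ is finite a.s. with bounded expectation since the walk is in a bounded region). By the OST, E[X_τ] = E[X_0] = 34. Equivalently: E[X_τ] = 141 · P(hit 141 first) + 0 · P(hit 0 first) = 141 · (34/141) = 34.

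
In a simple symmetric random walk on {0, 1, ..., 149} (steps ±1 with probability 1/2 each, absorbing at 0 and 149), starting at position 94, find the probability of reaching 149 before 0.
P(hit 149 before 0) = 94/149

Let u_k = P(hit 149 before 0 | start at k). Then u_0 = 0, u_149 = 1, and u_k = u_{k-1}/2 + u_{k+1}/2 for 1 ≤ k ≤ 148. This harmonic recurrence is solved by u_k = k/149, giving u_94 = 94/149.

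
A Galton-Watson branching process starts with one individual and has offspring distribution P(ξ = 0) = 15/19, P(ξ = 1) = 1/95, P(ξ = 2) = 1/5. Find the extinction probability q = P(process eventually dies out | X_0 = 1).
q = 1

Mean offspring μ = 0·15/19 + 1·1/95 + 2·1/5 = 39/95 ≤ 1. For μ ≤ 1 with offspring not concentrated at 1, the Galton-Watson process goes extinct almost surely, so q = 1.
(Algebraic check: The pgf is f(s) = 15/19 + 1/95·s + 1/5·s². The extinction probability q is the smallest fixed point of f in [0, 1]. Setting s = f(s):
  1/5·s² + (1/95 − 1)·s + 15/19 = 0
  1/5·s² − (15/19 + 1/5)·s + 15/19 = 0
which factors as (s − 1)·(1/5·s − 15/19) = 0, giving roots s = 1 and s = (15/19)/(1/5) = 75/19. Since 75/19 ≥ 1, the smallest root in [0, 1] is s = 1.)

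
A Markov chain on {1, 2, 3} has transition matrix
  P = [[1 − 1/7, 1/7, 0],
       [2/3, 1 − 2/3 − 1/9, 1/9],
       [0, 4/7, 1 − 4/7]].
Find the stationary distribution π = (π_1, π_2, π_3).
π = (168/211, 36/211, 7/211)

This is a birth-death chain on three states, which satisfies detailed balance: π_1 · P_{12} = π_2 · P_{21} and π_2 · P_{23} = π_3 · P_{32}.
From π_1 · 1/7 = π_2 · 2/3: π_2/π_1 = (1/7)/(2/3) = 3/14.
From π_2 · 1/9 = π_3 · 4/7: π_3/π_2 = (1/9)/(4/7) = 7/36.
Take π_1 proportional to 1; then unnormalized π = (1, 3/14, 1/24). Normalize by dividing by the sum 211/168:
  π = (168/211, 36/211, 7/211).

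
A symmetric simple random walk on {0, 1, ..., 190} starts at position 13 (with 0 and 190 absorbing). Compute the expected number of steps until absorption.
E[τ | X_0 = 13] = 2301

Let v_k = E[τ | X_0 = k]. Boundary: v_0 = v_190 = 0. Recurrence: v_k = 1 + (v_{k-1} + v_{k+1})/2 for 1 ≤ k ≤ 189. The particular solution to v_k − (v_{k-1} + v_{k+1})/2 = 1 is v_k = −k^2. Adding homogeneous solution A + B k and matching boundaries gives v_k = k (190 − k). Substituting k = 13: v_13 = 13 · 177 = 2301.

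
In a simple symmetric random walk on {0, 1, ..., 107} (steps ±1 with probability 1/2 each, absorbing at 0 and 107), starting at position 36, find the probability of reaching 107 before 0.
P(hit 107 before 0) = 36/107

Let u_k = P(hit 107 before 0 | start at k). Then u_0 = 0, u_107 = 1, and u_k = u_{k-1}/2 + u_{k+1}/2 for 1 ≤ k ≤ 106. This harmonic recurrence is solved by u_k = k/107, giving u_36 = 36/107.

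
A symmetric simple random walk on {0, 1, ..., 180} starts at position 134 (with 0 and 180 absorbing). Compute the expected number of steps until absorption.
E[τ | X_0 = 134] = 6164

Let v_k = E[τ | X_0 = k]. Boundary: v_0 = v_180 = 0. Recurrence: v_k = 1 + (v_{k-1} + v_{k+1})/2 for 1 ≤ k ≤ 179. The particular solution to v_k − (v_{k-1} + v_{k+1})/2 = 1 is v_k = −k^2. Adding homogeneous solution A + B k and matching boundaries gives v_k = k (180 − k). Substituting k = 134: v_134 = 134 · 46 = 6164.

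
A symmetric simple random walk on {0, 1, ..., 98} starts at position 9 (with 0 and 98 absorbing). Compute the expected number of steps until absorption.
E[τ | X_0 = 9] = 801

Let v_k = E[τ | X_0 = k]. Boundary: v_0 = v_98 = 0. Recurrence: v_k = 1 + (v_{k-1} + v_{k+1})/2 for 1 ≤ k ≤ 97. The particular solution to v_k − (v_{k-1} + v_{k+1})/2 = 1 is v_k = −k^2. Adding homogeneous solution A + B k and matching boundaries gives v_k = k (98 − k). Substituting k = 9: v_9 = 9 · 89 = 801.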